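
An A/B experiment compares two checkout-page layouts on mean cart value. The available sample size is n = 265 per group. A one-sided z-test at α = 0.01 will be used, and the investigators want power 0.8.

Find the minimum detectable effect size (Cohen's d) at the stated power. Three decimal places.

Required noncentrality: δ = z_{0.01} + z_{0.20} = 2.326 + 0.842 = 3.168.
δ = d·√(n/2) ⇒ d = δ/√(n/2) = 3.168/√(265/2) = 0.2752.

d ≈ 0.275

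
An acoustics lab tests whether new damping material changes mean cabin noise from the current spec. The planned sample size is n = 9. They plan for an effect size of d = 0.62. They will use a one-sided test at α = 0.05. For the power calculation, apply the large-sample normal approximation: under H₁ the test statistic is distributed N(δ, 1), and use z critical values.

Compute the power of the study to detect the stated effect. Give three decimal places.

Power ≈ 0.585

Noncentrality parameter: δ = d·√n = 0.62 × √9 = 1.8600
Critical value for a one-sided test at α = 0.05: z_α = 1.645.
Power = Φ(δ − 1.645) = Φ(0.215) = 0.5852.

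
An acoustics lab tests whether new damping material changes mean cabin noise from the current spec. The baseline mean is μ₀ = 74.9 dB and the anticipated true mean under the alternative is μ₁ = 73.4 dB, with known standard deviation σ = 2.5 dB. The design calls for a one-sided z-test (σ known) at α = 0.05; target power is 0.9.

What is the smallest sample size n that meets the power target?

Standardized effect: d = |μ₁ − μ₀| / σ = |73.4 − 74.9| / 2.5 = 0.6000
For power 0.9 need Φ(δ − z_{0.05}) = 0.9, so δ = z_{0.05} + z_{0.10} = 1.645 + 1.282 = 2.926.
δ = d·√n ⇒ n = (δ/d)² = (2.926 / 0.6000)² = 23.79.
Round up to the next whole unit.

n = 24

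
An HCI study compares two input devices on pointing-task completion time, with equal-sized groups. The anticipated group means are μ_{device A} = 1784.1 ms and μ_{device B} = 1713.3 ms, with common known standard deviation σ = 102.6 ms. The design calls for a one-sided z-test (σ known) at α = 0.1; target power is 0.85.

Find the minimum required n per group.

n = 23 per group

Standardized effect: d = |μ_{device A} − μ_{device B}| / σ = |1784.1 − 1713.3| / 102.6 = 0.6901
For power 0.85 need Φ(δ − z_{0.1}) = 0.85, so δ = z_{0.1} + z_{0.15} = 1.282 + 1.036 = 2.318.
δ = d·√(n/2) ⇒ n = 2(δ/d)² = 2 × (2.318 / 0.6901)² = 22.57.
Rounding up, n = 23 per group.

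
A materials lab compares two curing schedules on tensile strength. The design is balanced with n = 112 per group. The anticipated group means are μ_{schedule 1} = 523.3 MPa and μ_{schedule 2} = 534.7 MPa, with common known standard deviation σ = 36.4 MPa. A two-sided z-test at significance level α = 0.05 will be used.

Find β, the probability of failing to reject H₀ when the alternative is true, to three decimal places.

Standardized effect: d = |μ_{schedule 1} − μ_{schedule 2}| / σ = |523.3 − 534.7| / 36.4 = 0.3132
Noncentrality parameter: δ = d·√(n/2) = 0.3132 × √(112/2) = 2.3437
Two-sided α = 0.05 → critical value z_{0.025} = 1.960.
Power = Φ(δ − 1.960) + Φ(−δ − 1.960) = Φ(0.384) + Φ(-4.304) = 0.6494 + 0.0000 = 0.6494.
Type II error: β = 1 − power = 1 − 0.6494 = 0.3506.

β ≈ 0.351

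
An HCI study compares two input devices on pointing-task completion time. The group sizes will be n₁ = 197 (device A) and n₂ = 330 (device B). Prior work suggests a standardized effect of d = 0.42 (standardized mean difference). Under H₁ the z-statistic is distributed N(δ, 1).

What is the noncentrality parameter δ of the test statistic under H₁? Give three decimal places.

δ ≈ 4.665

δ = d / √(1/n₁ + 1/n₂) = 0.42 / √(1/197 + 1/330) = 4.6648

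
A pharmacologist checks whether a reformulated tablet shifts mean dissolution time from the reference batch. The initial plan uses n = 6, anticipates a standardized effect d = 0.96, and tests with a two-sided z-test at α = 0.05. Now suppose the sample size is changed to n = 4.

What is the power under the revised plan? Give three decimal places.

With n = 4: δ = d·√n = 0.96 × √4 = 1.9200. Critical value z_{0.025} = 1.960.
Revised power = Φ(δ − 1.960) + Φ(−δ − 1.960) = Φ(-0.040) + Φ(-3.880) = 0.4841 + 0.0001 = 0.4841.

Power ≈ 0.484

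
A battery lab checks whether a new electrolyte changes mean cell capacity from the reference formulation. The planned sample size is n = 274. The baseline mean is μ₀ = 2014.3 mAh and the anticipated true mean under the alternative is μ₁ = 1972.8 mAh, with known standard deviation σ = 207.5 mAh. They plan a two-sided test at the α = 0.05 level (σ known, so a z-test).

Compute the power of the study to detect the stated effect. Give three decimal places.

Standardized effect: d = |μ₁ − μ₀| / σ = |1972.8 − 2014.3| / 207.5 = 0.2000
Noncentrality parameter: δ = d·√n = 0.2000 × √274 = 3.3106
Two-sided α = 0.05 → critical value z_{0.025} = 1.960.
Power = Φ(δ − 1.960) + Φ(−δ − 1.960) = Φ(1.351) + Φ(-5.271) = 0.9116 + 0.0000 = 0.9116.

Power ≈ 0.912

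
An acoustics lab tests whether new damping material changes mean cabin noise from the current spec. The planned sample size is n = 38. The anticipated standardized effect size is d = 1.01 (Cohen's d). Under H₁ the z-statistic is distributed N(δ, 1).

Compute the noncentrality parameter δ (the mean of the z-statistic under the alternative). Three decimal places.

δ ≈ 6.226

δ = d·√n = 1.01 × √38 = 6.2261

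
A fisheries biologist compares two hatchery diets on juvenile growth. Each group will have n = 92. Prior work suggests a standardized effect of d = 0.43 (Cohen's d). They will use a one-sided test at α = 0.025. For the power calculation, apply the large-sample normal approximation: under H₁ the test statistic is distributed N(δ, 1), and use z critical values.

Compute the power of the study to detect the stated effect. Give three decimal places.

Power ≈ 0.831

Noncentrality parameter: δ = d·√(n/2) = 0.43 × √(92/2) = 2.9164
One-sided α = 0.025 → critical value z_{0.025} = 1.960.
Power = Φ(δ − 1.960) = Φ(0.956) = 0.8306.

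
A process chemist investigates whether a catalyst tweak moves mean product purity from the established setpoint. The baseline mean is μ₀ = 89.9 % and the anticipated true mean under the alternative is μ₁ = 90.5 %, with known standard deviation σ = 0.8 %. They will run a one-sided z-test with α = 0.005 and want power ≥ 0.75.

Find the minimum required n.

n = 19

Standardized effect: d = |μ₁ − μ₀| / σ = |90.5 − 89.9| / 0.8 = 0.7500
Set Φ(δ − 2.576) = 0.75; then δ − 2.576 = Φ⁻¹(0.75) = 0.674, giving δ = 3.250.
δ = d·√n ⇒ n = (δ/d)² = (3.250 / 0.7500)² = 18.78.
Round up to the next whole unit.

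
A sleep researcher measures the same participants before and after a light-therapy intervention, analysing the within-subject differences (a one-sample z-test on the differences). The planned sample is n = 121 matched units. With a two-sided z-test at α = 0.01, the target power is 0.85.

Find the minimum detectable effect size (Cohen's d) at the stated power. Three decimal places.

d ≈ 0.328

Required noncentrality: δ = z_{0.005} + z_{0.15} = 2.576 + 1.036 = 3.612.
(Lower-tail contribution to power is negligible for δ > 0.)
δ = d·√n ⇒ d = δ/√n = 3.612/√121 = 0.3284.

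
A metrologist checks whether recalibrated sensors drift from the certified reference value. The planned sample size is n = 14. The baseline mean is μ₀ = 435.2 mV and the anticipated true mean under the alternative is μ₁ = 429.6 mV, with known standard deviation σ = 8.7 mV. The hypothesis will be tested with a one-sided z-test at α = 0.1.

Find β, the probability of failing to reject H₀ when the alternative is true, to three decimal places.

Standardized effect: d = |μ₁ − μ₀| / σ = |429.6 − 435.2| / 8.7 = 0.6437
Noncentrality parameter: δ = d·√n = 0.6437 × √14 = 2.4084
Critical value for a one-sided test at α = 0.1: z_α = 1.282.
Power = Φ(δ − 1.282) = Φ(1.127) = 0.8701.
Type II error: β = 1 − power = 1 − 0.8701 = 0.1299.

β ≈ 0.130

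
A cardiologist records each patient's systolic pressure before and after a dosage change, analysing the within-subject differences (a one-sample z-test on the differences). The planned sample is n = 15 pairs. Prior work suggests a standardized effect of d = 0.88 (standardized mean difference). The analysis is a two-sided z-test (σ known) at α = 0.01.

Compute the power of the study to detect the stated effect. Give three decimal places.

Noncentrality parameter: δ = d·√n = 0.88 × √15 = 3.4082
Two-sided α = 0.01 → critical value z_{0.005} = 2.576.
Power = Φ(δ − 2.576) + Φ(−δ − 2.576) = Φ(0.832) + Φ(-5.984) = 0.7974 + 0.0000 = 0.7974.

Power ≈ 0.797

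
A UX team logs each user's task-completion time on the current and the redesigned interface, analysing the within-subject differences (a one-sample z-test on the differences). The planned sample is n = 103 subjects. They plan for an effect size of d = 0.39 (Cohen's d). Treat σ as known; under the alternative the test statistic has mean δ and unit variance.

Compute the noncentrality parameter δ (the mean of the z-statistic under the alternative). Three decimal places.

δ = d·√n = 0.39 × √103 = 3.9581

δ ≈ 3.958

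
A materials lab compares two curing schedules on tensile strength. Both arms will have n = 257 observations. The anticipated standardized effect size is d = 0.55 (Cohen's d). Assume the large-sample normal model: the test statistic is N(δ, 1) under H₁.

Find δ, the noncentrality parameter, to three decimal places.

The noncentrality parameter scales effect size by the design's sample-size factor: δ = d·√(n/2) = 0.55 × √(257/2) = 6.2347

δ ≈ 6.235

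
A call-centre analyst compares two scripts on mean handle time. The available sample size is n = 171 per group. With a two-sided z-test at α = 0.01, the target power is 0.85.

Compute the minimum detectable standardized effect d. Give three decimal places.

d ≈ 0.391

Required noncentrality: δ = z_{0.005} + z_{0.15} = 2.576 + 1.036 = 3.612.
(The second rejection-region term Φ(−δ − z_{α/2}) is negligible and dropped.)
δ = d·√(n/2) ⇒ d = δ/√(n/2) = 3.612/√(171/2) = 0.3907.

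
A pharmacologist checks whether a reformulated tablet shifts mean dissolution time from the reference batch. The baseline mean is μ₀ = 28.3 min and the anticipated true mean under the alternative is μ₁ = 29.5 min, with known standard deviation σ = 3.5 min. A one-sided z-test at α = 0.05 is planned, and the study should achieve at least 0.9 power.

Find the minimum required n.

n = 73

Standardized effect: d = |μ₁ − μ₀| / σ = |29.5 − 28.3| / 3.5 = 0.3429
Set Φ(δ − 1.645) = 0.9; then δ − 1.645 = Φ⁻¹(0.9) = 1.282, giving δ = 2.926.
δ = d·√n ⇒ n = (δ/d)² = (2.926 / 0.3429)² = 72.85.
Round up to the next whole unit.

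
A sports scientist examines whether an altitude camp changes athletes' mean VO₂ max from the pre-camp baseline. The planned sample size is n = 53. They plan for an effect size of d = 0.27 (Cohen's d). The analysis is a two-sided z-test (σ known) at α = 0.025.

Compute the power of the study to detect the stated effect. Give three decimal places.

Power ≈ 0.391

Noncentrality parameter: δ = d·√n = 0.27 × √53 = 1.9656
Two-sided α = 0.025 → critical value z_{0.0125} = 2.241.
Power = Φ(δ − 2.241) + Φ(−δ − 2.241) = Φ(-0.276) + Φ(-4.207) = 0.3914 + 0.0000 = 0.3914.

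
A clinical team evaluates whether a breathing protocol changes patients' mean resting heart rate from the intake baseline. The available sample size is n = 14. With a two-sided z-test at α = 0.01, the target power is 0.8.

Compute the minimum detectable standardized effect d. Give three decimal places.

Need Φ(δ − 2.576) = 0.8, so δ = 2.576 + 0.842 = 3.417.
(Lower-tail contribution to power is negligible for δ > 0.)
δ = d·√n ⇒ d = δ/√n = 3.417/√14 = 0.9134.

d ≈ 0.913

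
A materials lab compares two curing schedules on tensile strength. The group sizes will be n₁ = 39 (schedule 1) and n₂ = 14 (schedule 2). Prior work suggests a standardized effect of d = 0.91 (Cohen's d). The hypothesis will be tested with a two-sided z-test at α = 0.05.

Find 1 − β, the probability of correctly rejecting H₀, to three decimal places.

Power ≈ 0.832

Noncentrality parameter: δ = d / √(1/n₁ + 1/n₂) = 0.91 / √(1/39 + 1/14) = 2.9208
Critical value for a two-sided test at α = 0.05: z_{α/2} = 1.960.
Power = Φ(δ − 1.960) + Φ(−δ − 1.960) = Φ(0.961) + Φ(-4.881) = 0.8317 + 0.0000 = 0.8317.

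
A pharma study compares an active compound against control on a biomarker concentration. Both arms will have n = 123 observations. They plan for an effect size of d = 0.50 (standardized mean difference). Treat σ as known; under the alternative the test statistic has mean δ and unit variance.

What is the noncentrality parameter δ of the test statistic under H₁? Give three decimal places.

δ ≈ 3.921

δ = d·√(n/2) = 0.50 × √(123/2) = 3.9211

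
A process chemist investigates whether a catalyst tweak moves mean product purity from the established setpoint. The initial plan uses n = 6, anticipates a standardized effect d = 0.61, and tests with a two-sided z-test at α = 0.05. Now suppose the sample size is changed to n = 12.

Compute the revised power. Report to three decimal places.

With n = 12: δ = d·√n = 0.61 × √12 = 2.1131. Critical value z_{0.025} = 1.960.
Revised power = Φ(δ − 1.960) + Φ(−δ − 1.960) = Φ(0.153) + Φ(-4.073) = 0.5609 + 0.0000 = 0.5609.

Power ≈ 0.561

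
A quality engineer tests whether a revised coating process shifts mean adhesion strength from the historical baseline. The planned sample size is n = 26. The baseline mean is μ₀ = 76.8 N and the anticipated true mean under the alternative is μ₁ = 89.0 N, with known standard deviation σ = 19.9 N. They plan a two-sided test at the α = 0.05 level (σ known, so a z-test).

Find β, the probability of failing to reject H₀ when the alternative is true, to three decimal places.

Standardized effect: d = |μ₁ − μ₀| / σ = |89.0 − 76.8| / 19.9 = 0.6131
Noncentrality parameter: δ = d·√n = 0.6131 × √26 = 3.1260
Critical value for a two-sided test at α = 0.05: z_{α/2} = 1.960.
Power = Φ(δ − 1.960) + Φ(−δ − 1.960) = Φ(1.166) + Φ(-5.086) = 0.8782 + 0.0000 = 0.8782.
Type II error: β = 1 − power = 1 − 0.8782 = 0.1218.

β ≈ 0.122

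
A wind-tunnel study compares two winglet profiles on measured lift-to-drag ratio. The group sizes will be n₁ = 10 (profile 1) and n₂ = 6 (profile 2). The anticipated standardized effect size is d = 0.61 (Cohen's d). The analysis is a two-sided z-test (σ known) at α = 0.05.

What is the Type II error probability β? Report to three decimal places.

Noncentrality parameter: λ = d / √(1/n₁ + 1/n₂) = 0.61 / √(1/10 + 1/6) = 1.1813
Two-sided α = 0.05 → critical value z_{0.025} = 1.960.
Power = Φ(λ − 1.960) + Φ(−λ − 1.960) = Φ(-0.779) + Φ(-3.141) = 0.2181 + 0.0008 = 0.2189.
Type II error: β = 1 − power = 1 − 0.2189 = 0.7811.

β ≈ 0.781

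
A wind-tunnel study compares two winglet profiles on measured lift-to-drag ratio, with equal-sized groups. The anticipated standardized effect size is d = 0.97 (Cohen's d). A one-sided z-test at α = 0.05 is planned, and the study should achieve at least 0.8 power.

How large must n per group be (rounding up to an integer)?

n = 14 per group

Set Φ(δ − 1.645) = 0.8; then δ − 1.645 = Φ⁻¹(0.8) = 0.842, giving δ = 2.486.
δ = d·√(n/2) ⇒ n = 2(δ/d)² = 2 × (2.486 / 0.97)² = 13.14.
Round up to the next whole unit.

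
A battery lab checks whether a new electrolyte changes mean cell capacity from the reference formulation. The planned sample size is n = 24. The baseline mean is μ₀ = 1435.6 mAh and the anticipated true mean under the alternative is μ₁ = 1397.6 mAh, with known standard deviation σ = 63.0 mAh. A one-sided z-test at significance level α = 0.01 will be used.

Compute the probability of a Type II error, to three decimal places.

Standardized effect: d = |μ₁ − μ₀| / σ = |1397.6 − 1435.6| / 63.0 = 0.6032
Noncentrality parameter: λ = d·√n = 0.6032 × √24 = 2.9549
One-sided α = 0.01 → critical value z_{0.01} = 2.326.
Power = P(Z > 2.326 − λ) = Φ(0.629) = 0.7352.
Type II error: β = 1 − power = 1 − 0.7352 = 0.2648.

β ≈ 0.265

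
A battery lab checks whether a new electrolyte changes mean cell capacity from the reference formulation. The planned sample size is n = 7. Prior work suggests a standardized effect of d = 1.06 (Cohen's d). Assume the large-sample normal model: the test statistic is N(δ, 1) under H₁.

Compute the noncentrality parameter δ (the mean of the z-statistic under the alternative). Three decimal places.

δ ≈ 2.804

The noncentrality parameter scales effect size by the design's sample-size factor: δ = d·√n = 1.06 × √7 = 2.8045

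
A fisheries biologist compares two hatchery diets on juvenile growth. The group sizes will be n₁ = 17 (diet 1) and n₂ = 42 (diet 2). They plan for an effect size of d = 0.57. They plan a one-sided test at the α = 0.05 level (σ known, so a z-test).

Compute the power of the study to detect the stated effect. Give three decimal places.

Noncentrality parameter: δ = d / √(1/n₁ + 1/n₂) = 0.57 / √(1/17 + 1/42) = 1.9829
Critical value for a one-sided test at α = 0.05: z_α = 1.645.
Power = Φ(δ − 1.645) = Φ(0.338) = 0.6323.

Power ≈ 0.632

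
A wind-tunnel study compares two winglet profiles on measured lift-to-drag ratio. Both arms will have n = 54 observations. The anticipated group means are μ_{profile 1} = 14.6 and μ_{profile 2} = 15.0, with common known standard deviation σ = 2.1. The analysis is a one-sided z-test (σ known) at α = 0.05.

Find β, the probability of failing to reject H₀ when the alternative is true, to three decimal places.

Standardized effect: d = |μ_{profile 1} − μ_{profile 2}| / σ = |14.6 − 15.0| / 2.1 = 0.1905
Noncentrality parameter: δ = d·√(n/2) = 0.1905 × √(54/2) = 0.9897
Critical value for a one-sided test at α = 0.05: z_α = 1.645.
Power = Φ(δ − 1.645) = Φ(-0.655) = 0.2562.
Type II error: β = 1 − power = 1 − 0.2562 = 0.7438.

β ≈ 0.744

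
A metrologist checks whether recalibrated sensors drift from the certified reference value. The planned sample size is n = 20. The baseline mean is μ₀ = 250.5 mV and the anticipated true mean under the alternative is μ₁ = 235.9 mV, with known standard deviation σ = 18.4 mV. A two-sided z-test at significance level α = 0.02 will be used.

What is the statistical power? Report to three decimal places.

Power ≈ 0.889

Standardized effect: d = |μ₁ − μ₀| / σ = |235.9 − 250.5| / 18.4 = 0.7935
Noncentrality parameter: δ = d·√n = 0.7935 × √20 = 3.5485
Two-sided α = 0.02 → critical value z_{0.01} = 2.326.
Power = Φ(δ − 2.326) + Φ(−δ − 2.326) = Φ(1.222) + Φ(-5.875) = 0.8892 + 0.0000 = 0.8892.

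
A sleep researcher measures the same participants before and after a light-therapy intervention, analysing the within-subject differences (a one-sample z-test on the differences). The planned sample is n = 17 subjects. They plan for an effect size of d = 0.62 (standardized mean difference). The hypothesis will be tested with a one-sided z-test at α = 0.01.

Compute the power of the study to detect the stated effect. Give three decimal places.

Power ≈ 0.591

Noncentrality parameter: δ = d·√n = 0.62 × √17 = 2.5563
Critical value for a one-sided test at α = 0.01: z_α = 2.326.
Power = Φ(δ − 2.326) = Φ(0.230) = 0.5909.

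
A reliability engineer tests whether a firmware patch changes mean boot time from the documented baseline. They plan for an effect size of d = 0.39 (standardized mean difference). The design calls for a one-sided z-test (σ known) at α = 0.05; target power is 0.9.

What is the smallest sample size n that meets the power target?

n = 57

For power 0.9 need Φ(δ − z_{0.05}) = 0.9, so δ = z_{0.05} + z_{0.10} = 1.645 + 1.282 = 2.926.
δ = d·√n ⇒ n = (δ/d)² = (2.926 / 0.39)² = 56.30.
Rounding up, n = 57.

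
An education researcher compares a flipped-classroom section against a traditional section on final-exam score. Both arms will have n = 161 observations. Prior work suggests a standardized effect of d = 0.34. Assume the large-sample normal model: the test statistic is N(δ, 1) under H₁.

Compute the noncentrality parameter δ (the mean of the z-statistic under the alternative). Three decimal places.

δ ≈ 3.051

The noncentrality parameter scales effect size by the design's sample-size factor: δ = d·√(n/2) = 0.34 × √(161/2) = 3.0505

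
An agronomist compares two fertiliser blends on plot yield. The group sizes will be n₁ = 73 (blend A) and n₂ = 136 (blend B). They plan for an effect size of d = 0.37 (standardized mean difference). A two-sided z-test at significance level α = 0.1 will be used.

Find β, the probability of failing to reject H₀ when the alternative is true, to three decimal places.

β ≈ 0.183

Noncentrality parameter: δ = d / √(1/n₁ + 1/n₂) = 0.37 / √(1/73 + 1/136) = 2.5501
Two-sided α = 0.1 → critical value z_{0.05} = 1.645.
Power = Φ(δ − 1.645) + Φ(−δ − 1.645) = Φ(0.905) + Φ(-4.195) = 0.8173 + 0.0000 = 0.8173.
Type II error: β = 1 − power = 1 − 0.8173 = 0.1827.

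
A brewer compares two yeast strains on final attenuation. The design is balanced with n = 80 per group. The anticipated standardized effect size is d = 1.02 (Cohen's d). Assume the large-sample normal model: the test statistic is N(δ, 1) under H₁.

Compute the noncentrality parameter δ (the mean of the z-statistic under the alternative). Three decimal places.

δ = d·√(n/2) = 1.02 × √(80/2) = 6.4510

δ ≈ 6.451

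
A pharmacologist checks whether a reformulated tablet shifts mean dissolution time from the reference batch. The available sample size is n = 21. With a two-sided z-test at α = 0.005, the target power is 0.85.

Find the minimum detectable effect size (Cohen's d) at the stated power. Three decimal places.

Need Φ(δ − 2.807) = 0.85, so δ = 2.807 + 1.036 = 3.843.
(The second rejection-region term Φ(−δ − z_{α/2}) is negligible and dropped.)
δ = d·√n ⇒ d = δ/√n = 3.843/√21 = 0.8387.

d ≈ 0.839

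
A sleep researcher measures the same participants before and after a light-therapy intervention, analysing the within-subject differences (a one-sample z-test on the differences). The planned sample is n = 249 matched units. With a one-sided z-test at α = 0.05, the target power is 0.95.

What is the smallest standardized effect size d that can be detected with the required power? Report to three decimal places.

d ≈ 0.208

Need Φ(δ − 1.645) = 0.95, so δ = 1.645 + 1.645 = 3.290.
δ = d·√n ⇒ d = δ/√n = 3.290/√249 = 0.2085.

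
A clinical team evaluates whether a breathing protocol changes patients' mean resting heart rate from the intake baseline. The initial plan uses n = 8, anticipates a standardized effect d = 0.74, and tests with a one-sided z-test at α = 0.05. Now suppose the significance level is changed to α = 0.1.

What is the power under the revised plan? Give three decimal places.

Power ≈ 0.791

δ = d·√n = 0.74 × √8 = 2.0930 (unchanged). New critical value: z_{0.1} = 1.282.
Revised power = P(Z > 1.282 − δ) = Φ(0.811) = 0.7915.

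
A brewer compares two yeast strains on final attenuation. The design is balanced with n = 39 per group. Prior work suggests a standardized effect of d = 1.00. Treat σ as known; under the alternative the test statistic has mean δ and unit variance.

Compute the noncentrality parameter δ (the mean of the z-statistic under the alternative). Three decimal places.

The noncentrality parameter scales effect size by the design's sample-size factor: δ = d·√(n/2) = 1.00 × √(39/2) = 4.4159

δ ≈ 4.416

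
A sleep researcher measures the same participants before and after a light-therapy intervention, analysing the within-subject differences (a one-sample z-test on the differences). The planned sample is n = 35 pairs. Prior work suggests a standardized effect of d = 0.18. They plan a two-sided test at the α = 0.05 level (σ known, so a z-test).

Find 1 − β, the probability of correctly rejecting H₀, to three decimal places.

Noncentrality parameter: δ = d·√n = 0.18 × √35 = 1.0649
Critical value for a two-sided test at α = 0.05: z_{α/2} = 1.960.
Power = Φ(δ − 1.960) + Φ(−δ − 1.960) = Φ(-0.895) + Φ(-3.025) = 0.1854 + 0.0012 = 0.1866.

Power ≈ 0.187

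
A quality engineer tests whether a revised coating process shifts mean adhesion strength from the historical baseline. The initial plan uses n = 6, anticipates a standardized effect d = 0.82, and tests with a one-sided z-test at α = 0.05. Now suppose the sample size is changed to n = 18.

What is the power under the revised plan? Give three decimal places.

Power ≈ 0.967

With n = 18: δ = d·√n = 0.82 × √18 = 3.4790. Critical value z_{0.05} = 1.645.
Revised power = Φ(δ − 1.645) = Φ(1.834) = 0.9667.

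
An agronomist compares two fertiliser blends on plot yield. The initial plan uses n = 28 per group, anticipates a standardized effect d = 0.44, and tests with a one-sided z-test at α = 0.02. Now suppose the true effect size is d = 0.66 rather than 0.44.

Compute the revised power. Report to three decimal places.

Power ≈ 0.661

With d = 0.66: δ = d·√(n/2) = 0.66 × √(28/2) = 2.4695. Critical value z_{0.02} = 2.054.
Revised power = P(Z > 2.054 − δ) = Φ(0.416) = 0.6612.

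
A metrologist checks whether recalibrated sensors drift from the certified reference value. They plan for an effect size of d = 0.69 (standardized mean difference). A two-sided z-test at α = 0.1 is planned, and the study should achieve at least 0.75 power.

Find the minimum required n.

For power 0.75 need Φ(δ − z_{0.05}) = 0.75, so δ = z_{0.05} + z_{0.25} = 1.645 + 0.674 = 2.319.
(The Φ(−δ − z_{α/2}) term is vanishingly small for δ > 0 and is dropped in the standard sample-size formula.)
δ = d·√n ⇒ n = (δ/d)² = (2.319 / 0.69)² = 11.30.
Rounding up, n = 12.

n = 12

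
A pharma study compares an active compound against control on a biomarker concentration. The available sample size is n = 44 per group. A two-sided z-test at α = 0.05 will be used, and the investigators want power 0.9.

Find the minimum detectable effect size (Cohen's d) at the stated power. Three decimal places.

d ≈ 0.691

Required noncentrality: δ = z_{0.025} + z_{0.10} = 1.960 + 1.282 = 3.242.
(The second rejection-region term Φ(−δ − z_{α/2}) is negligible and dropped.)
δ = d·√(n/2) ⇒ d = δ/√(n/2) = 3.242/√(44/2) = 0.6911.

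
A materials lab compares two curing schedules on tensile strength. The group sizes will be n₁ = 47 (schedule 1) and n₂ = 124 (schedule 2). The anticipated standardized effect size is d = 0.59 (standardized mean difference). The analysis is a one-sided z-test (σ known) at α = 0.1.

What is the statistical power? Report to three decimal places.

Power ≈ 0.985

Noncentrality parameter: δ = d / √(1/n₁ + 1/n₂) = 0.59 / √(1/47 + 1/124) = 3.4444
One-sided α = 0.1 → critical value z_{0.1} = 1.282.
Power = Φ(δ − 1.282) = Φ(2.163) = 0.9847.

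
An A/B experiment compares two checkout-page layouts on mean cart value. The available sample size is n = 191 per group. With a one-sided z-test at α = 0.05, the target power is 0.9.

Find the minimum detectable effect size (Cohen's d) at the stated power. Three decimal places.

d ≈ 0.299

Required noncentrality: δ = z_{0.05} + z_{0.10} = 1.645 + 1.282 = 2.926.
δ = d·√(n/2) ⇒ d = δ/√(n/2) = 2.926/√(191/2) = 0.2995.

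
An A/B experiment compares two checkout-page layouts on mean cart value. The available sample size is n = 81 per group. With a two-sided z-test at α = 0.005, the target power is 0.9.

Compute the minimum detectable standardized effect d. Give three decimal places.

d ≈ 0.642

Need Φ(δ − 2.807) = 0.9, so δ = 2.807 + 1.282 = 4.089.
(Lower-tail contribution to power is negligible for δ > 0.)
δ = d·√(n/2) ⇒ d = δ/√(n/2) = 4.089/√(81/2) = 0.6425.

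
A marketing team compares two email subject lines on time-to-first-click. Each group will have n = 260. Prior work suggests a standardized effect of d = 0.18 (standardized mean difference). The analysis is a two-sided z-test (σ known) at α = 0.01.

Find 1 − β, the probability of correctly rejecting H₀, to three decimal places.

Noncentrality parameter: δ = d·√(n/2) = 0.18 × √(260/2) = 2.0523
Critical value for a two-sided test at α = 0.01: z_{α/2} = 2.576.
Power = Φ(δ − 2.576) + Φ(−δ − 2.576) = Φ(-0.524) + Φ(-4.628) = 0.3003 + 0.0000 = 0.3003.

Power ≈ 0.300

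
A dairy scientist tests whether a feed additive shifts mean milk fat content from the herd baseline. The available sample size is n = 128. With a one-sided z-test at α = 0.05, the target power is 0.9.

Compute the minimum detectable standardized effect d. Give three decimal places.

d ≈ 0.259

Need Φ(δ − 1.645) = 0.9, so δ = 1.645 + 1.282 = 2.926.
δ = d·√n ⇒ d = δ/√n = 2.926/√128 = 0.2587.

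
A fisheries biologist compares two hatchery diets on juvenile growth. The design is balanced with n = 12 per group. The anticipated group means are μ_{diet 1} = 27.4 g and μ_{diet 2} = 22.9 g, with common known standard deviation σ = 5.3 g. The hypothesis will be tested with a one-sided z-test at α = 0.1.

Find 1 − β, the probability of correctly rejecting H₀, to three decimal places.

Power ≈ 0.788

Standardized effect: d = |μ_{diet 1} − μ_{diet 2}| / σ = |27.4 − 22.9| / 5.3 = 0.8491
Noncentrality parameter: δ = d·√(n/2) = 0.8491 × √(12/2) = 2.0798
One-sided α = 0.1 → critical value z_{0.1} = 1.282.
Power = Φ(δ − 1.282) = Φ(0.798) = 0.7876.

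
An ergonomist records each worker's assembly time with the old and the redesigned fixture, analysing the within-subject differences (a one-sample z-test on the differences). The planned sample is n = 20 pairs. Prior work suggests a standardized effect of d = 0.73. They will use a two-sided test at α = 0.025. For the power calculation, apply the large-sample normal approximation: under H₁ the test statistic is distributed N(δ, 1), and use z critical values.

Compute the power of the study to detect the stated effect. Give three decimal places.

Power ≈ 0.847

Noncentrality parameter: δ = d·√n = 0.73 × √20 = 3.2647
Two-sided α = 0.025 → critical value z_{0.0125} = 2.241.
Power = Φ(δ − 2.241) + Φ(−δ − 2.241) = Φ(1.023) + Φ(-5.506) = 0.8469 + 0.0000 = 0.8469.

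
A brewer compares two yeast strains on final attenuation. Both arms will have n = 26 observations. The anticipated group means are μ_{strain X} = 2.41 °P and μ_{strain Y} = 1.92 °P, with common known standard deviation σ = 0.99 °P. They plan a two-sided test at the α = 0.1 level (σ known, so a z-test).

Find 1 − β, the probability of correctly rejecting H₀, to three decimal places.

Standardized effect: d = |μ_{strain X} − μ_{strain Y}| / σ = |2.41 − 1.92| / 0.99 = 0.4949
Noncentrality parameter: δ = d·√(n/2) = 0.4949 × √(26/2) = 1.7846
Two-sided α = 0.1 → critical value z_{0.05} = 1.645.
Power = Φ(δ − 1.645) + Φ(−δ − 1.645) = Φ(0.140) + Φ(-3.429) = 0.5556 + 0.0003 = 0.5559.

Power ≈ 0.556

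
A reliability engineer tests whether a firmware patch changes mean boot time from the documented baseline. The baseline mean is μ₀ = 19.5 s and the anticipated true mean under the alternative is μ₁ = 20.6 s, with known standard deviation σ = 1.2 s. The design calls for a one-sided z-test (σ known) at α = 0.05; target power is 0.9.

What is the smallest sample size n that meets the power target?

n = 11

Standardized effect: d = |μ₁ − μ₀| / σ = |20.6 − 19.5| / 1.2 = 0.9167
For power 0.9 need Φ(δ − z_{0.05}) = 0.9, so δ = z_{0.05} + z_{0.10} = 1.645 + 1.282 = 2.926.
δ = d·√n ⇒ n = (δ/d)² = (2.926 / 0.9167)² = 10.19.
Rounding up, n = 11.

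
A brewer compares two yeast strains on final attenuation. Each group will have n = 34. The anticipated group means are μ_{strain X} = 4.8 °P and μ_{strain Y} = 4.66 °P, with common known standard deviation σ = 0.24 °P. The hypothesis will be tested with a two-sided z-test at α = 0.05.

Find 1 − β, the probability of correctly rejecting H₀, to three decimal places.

Power ≈ 0.672

Standardized effect: d = |μ_{strain X} − μ_{strain Y}| / σ = |4.8 − 4.66| / 0.24 = 0.5833
Noncentrality parameter: λ = d·√(n/2) = 0.5833 × √(34/2) = 2.4051
Critical value for a two-sided test at α = 0.05: z_{α/2} = 1.960.
Power = Φ(λ − 1.960) + Φ(−λ − 1.960) = Φ(0.445) + Φ(-4.365) = 0.6719 + 0.0000 = 0.6719.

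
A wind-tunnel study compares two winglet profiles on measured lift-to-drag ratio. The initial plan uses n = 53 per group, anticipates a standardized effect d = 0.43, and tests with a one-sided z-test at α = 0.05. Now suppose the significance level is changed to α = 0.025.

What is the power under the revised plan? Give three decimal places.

Power ≈ 0.600

δ = d·√(n/2) = 0.43 × √(53/2) = 2.2136 (unchanged). New critical value: z_{0.025} = 1.960.
Revised power = P(Z > 1.960 − δ) = Φ(0.254) = 0.6001.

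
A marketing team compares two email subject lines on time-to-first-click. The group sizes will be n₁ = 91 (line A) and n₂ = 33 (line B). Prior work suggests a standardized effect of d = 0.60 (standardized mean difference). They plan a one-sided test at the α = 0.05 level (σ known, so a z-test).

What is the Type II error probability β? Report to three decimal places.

β ≈ 0.095

Noncentrality parameter: δ = d / √(1/n₁ + 1/n₂) = 0.60 / √(1/91 + 1/33) = 2.9527
One-sided α = 0.05 → critical value z_{0.05} = 1.645.
Power = P(Z > 1.645 − δ) = Φ(1.308) = 0.9045.
Type II error: β = 1 − power = 1 − 0.9045 = 0.0955.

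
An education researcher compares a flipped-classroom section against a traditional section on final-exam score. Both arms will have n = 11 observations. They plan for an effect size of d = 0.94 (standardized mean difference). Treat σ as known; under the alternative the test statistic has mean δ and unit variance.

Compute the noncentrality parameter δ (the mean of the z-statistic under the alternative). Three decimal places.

The noncentrality parameter scales effect size by the design's sample-size factor: δ = d·√(n/2) = 0.94 × √(11/2) = 2.2045

δ ≈ 2.204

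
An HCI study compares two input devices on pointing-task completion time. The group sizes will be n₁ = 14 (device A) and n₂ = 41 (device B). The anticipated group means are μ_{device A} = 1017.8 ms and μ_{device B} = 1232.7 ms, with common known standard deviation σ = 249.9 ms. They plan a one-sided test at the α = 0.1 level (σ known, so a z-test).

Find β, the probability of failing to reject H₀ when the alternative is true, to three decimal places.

Standardized effect: d = |μ_{device A} − μ_{device B}| / σ = |1017.8 − 1232.7| / 249.9 = 0.8599
Noncentrality parameter: δ = d / √(1/n₁ + 1/n₂) = 0.8599 / √(1/14 + 1/41) = 2.7781
One-sided α = 0.1 → critical value z_{0.1} = 1.282.
Power = P(Z > 1.282 − δ) = Φ(1.497) = 0.9327.
Type II error: β = 1 − power = 1 − 0.9327 = 0.0673.

β ≈ 0.067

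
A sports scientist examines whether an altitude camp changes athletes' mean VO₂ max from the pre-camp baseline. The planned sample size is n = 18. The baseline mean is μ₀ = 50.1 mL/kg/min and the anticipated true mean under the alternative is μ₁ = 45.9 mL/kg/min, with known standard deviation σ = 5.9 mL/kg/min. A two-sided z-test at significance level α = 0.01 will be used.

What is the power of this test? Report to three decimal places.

Power ≈ 0.672

Standardized effect: d = |μ₁ − μ₀| / σ = |45.9 − 50.1| / 5.9 = 0.7119
Noncentrality parameter: δ = d·√n = 0.7119 × √18 = 3.0202
Critical value for a two-sided test at α = 0.01: z_{α/2} = 2.576.
Power = Φ(δ − 2.576) + Φ(−δ − 2.576) = Φ(0.444) + Φ(-5.596) = 0.6716 + 0.0000 = 0.6716.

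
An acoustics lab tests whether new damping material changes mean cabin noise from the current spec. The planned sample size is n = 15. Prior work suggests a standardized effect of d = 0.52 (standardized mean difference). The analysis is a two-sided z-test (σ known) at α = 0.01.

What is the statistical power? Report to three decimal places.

Power ≈ 0.287

Noncentrality parameter: δ = d·√n = 0.52 × √15 = 2.0140
Two-sided α = 0.01 → critical value z_{0.005} = 2.576.
Power = Φ(δ − 2.576) + Φ(−δ − 2.576) = Φ(-0.562) + Φ(-4.590) = 0.2871 + 0.0000 = 0.2871.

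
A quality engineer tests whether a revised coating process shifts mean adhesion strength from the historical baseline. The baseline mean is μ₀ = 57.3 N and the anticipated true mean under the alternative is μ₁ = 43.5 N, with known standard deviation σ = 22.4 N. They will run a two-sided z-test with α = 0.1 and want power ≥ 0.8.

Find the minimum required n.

n = 17

Standardized effect: d = |μ₁ − μ₀| / σ = |43.5 − 57.3| / 22.4 = 0.6161
Set Φ(δ − 1.645) = 0.8; then δ − 1.645 = Φ⁻¹(0.8) = 0.842, giving δ = 2.486.
(Ignoring the negligible lower-tail rejection probability gives the usual closed-form inversion.)
δ = d·√n ⇒ n = (δ/d)² = (2.486 / 0.6161)² = 16.29.
Rounding up, n = 17.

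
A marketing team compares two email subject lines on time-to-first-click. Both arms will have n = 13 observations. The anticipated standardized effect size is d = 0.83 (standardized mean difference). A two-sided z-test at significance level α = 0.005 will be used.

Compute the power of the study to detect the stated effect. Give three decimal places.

Power ≈ 0.245

Noncentrality parameter: δ = d·√(n/2) = 0.83 × √(13/2) = 2.1161
Two-sided α = 0.005 → critical value z_{0.0025} = 2.807.
Power = Φ(δ − 2.807) + Φ(−δ − 2.807) = Φ(-0.691) + Φ(-4.923) = 0.2448 + 0.0000 = 0.2448.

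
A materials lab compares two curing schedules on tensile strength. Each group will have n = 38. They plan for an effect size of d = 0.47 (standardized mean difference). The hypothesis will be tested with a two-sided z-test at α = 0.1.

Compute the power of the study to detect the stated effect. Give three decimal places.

Power ≈ 0.657

Noncentrality parameter: δ = d·√(n/2) = 0.47 × √(38/2) = 2.0487
Two-sided α = 0.1 → critical value z_{0.05} = 1.645.
Power = Φ(δ − 1.645) + Φ(−δ − 1.645) = Φ(0.404) + Φ(-3.694) = 0.6568 + 0.0001 = 0.6569.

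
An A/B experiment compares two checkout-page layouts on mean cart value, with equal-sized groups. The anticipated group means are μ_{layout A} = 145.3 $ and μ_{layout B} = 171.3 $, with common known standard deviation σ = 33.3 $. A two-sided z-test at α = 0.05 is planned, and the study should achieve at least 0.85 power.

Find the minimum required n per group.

n = 30 per group

Standardized effect: d = |μ_{layout A} − μ_{layout B}| / σ = |145.3 − 171.3| / 33.3 = 0.7808
Set Φ(δ − 1.960) = 0.85; then δ − 1.960 = Φ⁻¹(0.85) = 1.036, giving δ = 2.996.
(Ignoring the negligible lower-tail rejection probability gives the usual closed-form inversion.)
δ = d·√(n/2) ⇒ n = 2(δ/d)² = 2 × (2.996 / 0.7808)² = 29.46.
Round up to the next whole unit.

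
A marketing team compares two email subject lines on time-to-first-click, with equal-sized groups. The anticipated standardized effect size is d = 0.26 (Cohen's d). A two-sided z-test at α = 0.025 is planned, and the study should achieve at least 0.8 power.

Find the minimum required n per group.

n = 282 per group

Set Φ(δ − 2.241) = 0.8; then δ − 2.241 = Φ⁻¹(0.8) = 0.842, giving δ = 3.083.
(The Φ(−δ − z_{α/2}) term is vanishingly small for δ > 0 and is dropped in the standard sample-size formula.)
δ = d·√(n/2) ⇒ n = 2(δ/d)² = 2 × (3.083 / 0.26)² = 281.21.
Round up to the next whole unit.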